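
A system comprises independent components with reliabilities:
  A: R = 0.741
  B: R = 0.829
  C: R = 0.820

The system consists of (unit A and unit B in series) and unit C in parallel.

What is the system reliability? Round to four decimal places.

0.9306

Series (A and B): 0.741000 × 0.829000 = 0.614289
Parallel ([0.614289] and C): 1 − (1 − 0.614289)(1 − 0.820000) = 0.9306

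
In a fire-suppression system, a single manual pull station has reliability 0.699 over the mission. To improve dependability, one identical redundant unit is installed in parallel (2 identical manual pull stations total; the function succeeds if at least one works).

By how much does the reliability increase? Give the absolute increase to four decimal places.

R_before = 0.699
R_after = 1 − (1 − 0.699)^2 = 0.9094
ΔR = 0.9094 − 0.699 = 0.2104

0.2104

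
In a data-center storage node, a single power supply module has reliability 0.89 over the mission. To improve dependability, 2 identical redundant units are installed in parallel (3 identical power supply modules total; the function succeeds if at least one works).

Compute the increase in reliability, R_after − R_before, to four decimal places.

R_before = 0.89
R_after = 1 − (1 − 0.89)^3 = 0.9987
ΔR = 0.9987 − 0.89 = 0.1087

0.1087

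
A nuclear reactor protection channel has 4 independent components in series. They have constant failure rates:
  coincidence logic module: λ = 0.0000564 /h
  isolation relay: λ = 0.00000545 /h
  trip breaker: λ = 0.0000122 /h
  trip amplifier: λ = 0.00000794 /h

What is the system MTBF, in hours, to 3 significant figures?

Series of exponential components: λ_sys = Σ λ_i
λ_sys = 0.0000564 + 0.00000545 + 0.0000122 + 0.00000794 = 8.1990e-05 /h
MTBF = 1 / λ_sys = 12200 h

12200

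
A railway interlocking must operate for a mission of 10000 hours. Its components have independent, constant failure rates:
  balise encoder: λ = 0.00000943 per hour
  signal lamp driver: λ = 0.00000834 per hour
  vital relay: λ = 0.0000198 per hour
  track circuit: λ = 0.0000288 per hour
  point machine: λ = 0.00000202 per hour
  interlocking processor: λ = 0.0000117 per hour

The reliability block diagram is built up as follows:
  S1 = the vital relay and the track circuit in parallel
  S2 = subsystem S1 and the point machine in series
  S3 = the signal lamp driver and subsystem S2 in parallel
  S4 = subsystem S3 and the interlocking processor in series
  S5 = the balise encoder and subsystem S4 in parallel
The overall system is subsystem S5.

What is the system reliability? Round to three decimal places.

R(balise encoder) = exp(−0.00000943 × 10000) = 0.91001
R(signal lamp driver) = exp(−0.00000834 × 10000) = 0.91998
R(vital relay) = exp(−0.0000198 × 10000) = 0.82037
R(track circuit) = exp(−0.0000288 × 10000) = 0.74976
R(point machine) = exp(−0.00000202 × 10000) = 0.98000
R(interlocking processor) = exp(−0.0000117 × 10000) = 0.88959
Parallel (vital relay and track circuit): 1 − (1 − 0.82037)(1 − 0.74976) = 0.95505
Series ([0.95505] and point machine): 0.95505 × 0.98000 = 0.93595
Parallel (signal lamp driver and [0.93595]): 1 − (1 − 0.91998)(1 − 0.93595) = 0.99487
Series ([0.99487] and interlocking processor): 0.99487 × 0.88959 = 0.88503
Parallel (balise encoder and [0.88503]): 1 − (1 − 0.91001)(1 − 0.88503) = 0.990

0.990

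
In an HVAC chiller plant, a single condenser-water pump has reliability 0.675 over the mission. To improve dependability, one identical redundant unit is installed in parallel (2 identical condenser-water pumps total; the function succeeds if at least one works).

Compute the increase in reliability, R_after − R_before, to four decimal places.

0.2194

R_before = 0.675
R_after = 1 − (1 − 0.675)^2 = 0.8944
ΔR = 0.8944 − 0.675 = 0.2194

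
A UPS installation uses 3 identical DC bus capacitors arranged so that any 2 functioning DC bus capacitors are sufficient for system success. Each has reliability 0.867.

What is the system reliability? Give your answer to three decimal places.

0.952

R = Σ_{i=2}^{3} C(3,i) p^i (1−p)^{3−i} with p = 0.867
C(3,2)·0.867^2·0.133^1 = 0.29992
C(3,3)·0.867^3·0.133^0 = 0.65171
Sum = 0.952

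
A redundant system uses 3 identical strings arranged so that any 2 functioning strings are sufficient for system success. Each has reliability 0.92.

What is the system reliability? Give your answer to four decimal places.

0.9818

R = Σ_{i=2}^{3} C(3,i) p^i (1−p)^{3−i} with p = 0.92
C(3,2)·0.92^2·0.08^1 = 0.203136
C(3,3)·0.92^3·0.08^0 = 0.778688
Sum = 0.9818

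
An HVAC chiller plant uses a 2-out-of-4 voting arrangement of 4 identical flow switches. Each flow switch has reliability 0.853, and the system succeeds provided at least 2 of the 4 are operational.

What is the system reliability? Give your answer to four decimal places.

0.9887

R = Σ_{i=2}^{4} C(4,i) p^i (1−p)^{4−i} with p = 0.853
C(4,2)·0.853^2·0.147^2 = 0.094337
C(4,3)·0.853^3·0.147^1 = 0.364942
C(4,4)·0.853^4·0.147^0 = 0.529415
Sum = 0.9887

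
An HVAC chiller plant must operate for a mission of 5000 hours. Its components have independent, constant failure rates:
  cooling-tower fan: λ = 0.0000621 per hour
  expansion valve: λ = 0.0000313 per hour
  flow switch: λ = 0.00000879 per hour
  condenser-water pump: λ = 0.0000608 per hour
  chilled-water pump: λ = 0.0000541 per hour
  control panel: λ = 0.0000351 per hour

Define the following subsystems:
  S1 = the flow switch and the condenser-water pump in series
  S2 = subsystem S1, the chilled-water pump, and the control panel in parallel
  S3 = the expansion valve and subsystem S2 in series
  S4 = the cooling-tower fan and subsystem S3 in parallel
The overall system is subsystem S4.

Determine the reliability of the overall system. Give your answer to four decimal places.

0.9588

R(cooling-tower fan) = exp(−0.0000621 × 5000) = 0.733080
R(expansion valve) = exp(−0.0000313 × 5000) = 0.855132
R(flow switch) = exp(−0.00000879 × 5000) = 0.957002
R(condenser-water pump) = exp(−0.0000608 × 5000) = 0.737861
R(chilled-water pump) = exp(−0.0000541 × 5000) = 0.762998
R(control panel) = exp(−0.0000351 × 5000) = 0.839037
Series (flow switch and condenser-water pump): 0.957002 × 0.737861 = 0.706134
Parallel ([0.706134], chilled-water pump, and control panel): 1 − (1 − 0.706134)(1 − 0.762998)(1 − 0.839037) = 0.988789
Series (expansion valve and [0.988789]): 0.855132 × 0.988789 = 0.845545
Parallel (cooling-tower fan and [0.845545]): 1 − (1 − 0.733080)(1 − 0.845545) = 0.9588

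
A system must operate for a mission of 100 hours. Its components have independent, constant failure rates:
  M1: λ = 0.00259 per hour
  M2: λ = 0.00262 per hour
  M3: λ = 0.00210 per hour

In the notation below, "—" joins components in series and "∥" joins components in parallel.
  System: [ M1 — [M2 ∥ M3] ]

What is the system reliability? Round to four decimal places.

R(M1) = exp(−0.00259 × 100) = 0.771823
R(M2) = exp(−0.00262 × 100) = 0.769511
R(M3) = exp(−0.00210 × 100) = 0.810584
Parallel (M2 and M3): 1 − (1 − 0.769511)(1 − 0.810584) = 0.956342
Series (M1 and [0.956342]): 0.771823 × 0.956342 = 0.7381

0.7381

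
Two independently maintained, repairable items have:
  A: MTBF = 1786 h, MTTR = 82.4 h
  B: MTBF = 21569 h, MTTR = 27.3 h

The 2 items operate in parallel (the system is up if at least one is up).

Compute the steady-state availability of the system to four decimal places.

0.9999

A(A) = MTBF/(MTBF+MTTR) = 1786/(1786+82.4) = 0.955898
A(B) = MTBF/(MTBF+MTTR) = 21569/(21569+27.3) = 0.998736
Parallel availability: 1 − (1 − 0.955898)(1 − 0.998736) = 0.9999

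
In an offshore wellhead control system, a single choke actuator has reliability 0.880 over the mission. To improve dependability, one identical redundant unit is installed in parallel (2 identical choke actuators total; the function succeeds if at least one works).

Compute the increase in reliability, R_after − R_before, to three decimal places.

0.106

R_before = 0.880
R_after = 1 − (1 − 0.880)^2 = 0.986
ΔR = 0.986 − 0.880 = 0.106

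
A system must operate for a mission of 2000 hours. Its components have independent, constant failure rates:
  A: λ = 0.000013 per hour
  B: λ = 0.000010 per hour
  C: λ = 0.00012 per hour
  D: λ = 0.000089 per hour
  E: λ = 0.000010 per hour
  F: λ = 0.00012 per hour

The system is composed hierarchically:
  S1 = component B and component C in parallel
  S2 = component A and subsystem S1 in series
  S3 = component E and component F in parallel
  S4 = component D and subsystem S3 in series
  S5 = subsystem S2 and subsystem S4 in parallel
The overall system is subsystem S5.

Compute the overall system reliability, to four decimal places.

R(A) = exp(−0.000013 × 2000) = 0.974335
R(B) = exp(−0.000010 × 2000) = 0.980199
R(C) = exp(−0.00012 × 2000) = 0.786628
R(D) = exp(−0.000089 × 2000) = 0.836942
R(E) = exp(−0.000010 × 2000) = 0.980199
R(F) = exp(−0.00012 × 2000) = 0.786628
Parallel (B and C): 1 − (1 − 0.980199)(1 − 0.786628) = 0.995775
Series (A and [0.995775]): 0.974335 × 0.995775 = 0.970218
Parallel (E and F): 1 − (1 − 0.980199)(1 − 0.786628) = 0.995775
Series (D and [0.995775]): 0.836942 × 0.995775 = 0.833406
Parallel ([0.970218] and [0.833406]): 1 − (1 − 0.970218)(1 − 0.833406) = 0.9950

0.9950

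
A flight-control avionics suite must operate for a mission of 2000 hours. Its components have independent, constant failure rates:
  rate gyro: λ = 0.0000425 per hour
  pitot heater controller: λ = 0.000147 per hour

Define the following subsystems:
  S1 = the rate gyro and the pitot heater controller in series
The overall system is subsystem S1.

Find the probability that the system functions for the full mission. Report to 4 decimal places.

R(rate gyro) = exp(−0.0000425 × 2000) = 0.918512
R(pitot heater controller) = exp(−0.000147 × 2000) = 0.745276
Series (rate gyro and pitot heater controller): 0.918512 × 0.745276 = 0.6845

0.6845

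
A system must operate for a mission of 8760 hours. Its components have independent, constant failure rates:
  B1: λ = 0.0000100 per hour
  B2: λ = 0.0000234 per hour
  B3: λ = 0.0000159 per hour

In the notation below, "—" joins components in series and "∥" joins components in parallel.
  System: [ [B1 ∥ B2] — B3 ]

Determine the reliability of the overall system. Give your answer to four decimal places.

R(B1) = exp(−0.0000100 × 8760) = 0.916127
R(B2) = exp(−0.0000234 × 8760) = 0.814660
R(B3) = exp(−0.0000159 × 8760) = 0.869981
Parallel (B1 and B2): 1 − (1 − 0.916127)(1 − 0.814660) = 0.984455
Series ([0.984455] and B3): 0.984455 × 0.869981 = 0.8565

0.8565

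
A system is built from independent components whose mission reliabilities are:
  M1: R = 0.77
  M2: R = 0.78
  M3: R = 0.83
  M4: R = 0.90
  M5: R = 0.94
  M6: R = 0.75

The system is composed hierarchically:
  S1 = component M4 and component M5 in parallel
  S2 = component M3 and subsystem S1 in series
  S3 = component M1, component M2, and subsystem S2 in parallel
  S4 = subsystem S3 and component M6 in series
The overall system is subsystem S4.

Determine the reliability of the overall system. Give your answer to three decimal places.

Parallel (M4 and M5): 1 − (1 − 0.90000)(1 − 0.94000) = 0.99400
Series (M3 and [0.99400]): 0.83000 × 0.99400 = 0.82502
Parallel (M1, M2, and [0.82502]): 1 − (1 − 0.77000)(1 − 0.78000)(1 − 0.82502) = 0.99115
Series ([0.99115] and M6): 0.99115 × 0.75000 = 0.743

0.743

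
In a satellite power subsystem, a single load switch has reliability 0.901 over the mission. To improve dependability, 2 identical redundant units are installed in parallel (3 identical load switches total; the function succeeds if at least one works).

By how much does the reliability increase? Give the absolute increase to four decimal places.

0.0980

R_before = 0.901
R_after = 1 − (1 − 0.901)^3 = 0.9990
ΔR = 0.9990 − 0.901 = 0.0980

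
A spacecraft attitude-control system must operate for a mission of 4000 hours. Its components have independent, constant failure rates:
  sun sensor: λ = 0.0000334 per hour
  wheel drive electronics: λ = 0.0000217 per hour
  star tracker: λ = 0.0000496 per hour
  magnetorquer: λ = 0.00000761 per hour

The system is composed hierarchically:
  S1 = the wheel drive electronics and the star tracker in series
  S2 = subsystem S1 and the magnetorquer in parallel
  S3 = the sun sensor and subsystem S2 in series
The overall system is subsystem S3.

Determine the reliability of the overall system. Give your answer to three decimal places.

0.868

R(sun sensor) = exp(−0.0000334 × 4000) = 0.87494
R(wheel drive electronics) = exp(−0.0000217 × 4000) = 0.91686
R(star tracker) = exp(−0.0000496 × 4000) = 0.82004
R(magnetorquer) = exp(−0.00000761 × 4000) = 0.97002
Series (wheel drive electronics and star tracker): 0.91686 × 0.82004 = 0.75186
Parallel ([0.75186] and magnetorquer): 1 − (1 − 0.75186)(1 − 0.97002) = 0.99256
Series (sun sensor and [0.99256]): 0.87494 × 0.99256 = 0.868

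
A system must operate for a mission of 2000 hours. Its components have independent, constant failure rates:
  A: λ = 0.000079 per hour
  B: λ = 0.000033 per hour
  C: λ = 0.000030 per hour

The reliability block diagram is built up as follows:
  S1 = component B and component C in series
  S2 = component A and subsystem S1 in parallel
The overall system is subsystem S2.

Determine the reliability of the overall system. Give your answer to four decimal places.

0.9827

R(A) = exp(−0.000079 × 2000) = 0.853850
R(B) = exp(−0.000033 × 2000) = 0.936131
R(C) = exp(−0.000030 × 2000) = 0.941765
Series (B and C): 0.936131 × 0.941765 = 0.881615
Parallel (A and [0.881615]): 1 − (1 − 0.853850)(1 − 0.881615) = 0.9827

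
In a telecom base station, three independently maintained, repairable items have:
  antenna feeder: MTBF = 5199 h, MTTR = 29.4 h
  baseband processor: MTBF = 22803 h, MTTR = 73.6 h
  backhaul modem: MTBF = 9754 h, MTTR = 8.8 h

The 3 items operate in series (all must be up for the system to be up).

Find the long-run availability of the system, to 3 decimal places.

0.990

A(antenna feeder) = MTBF/(MTBF+MTTR) = 5199/(5199+29.4) = 0.994377
A(baseband processor) = MTBF/(MTBF+MTTR) = 22803/(22803+73.6) = 0.996783
A(backhaul modem) = MTBF/(MTBF+MTTR) = 9754/(9754+8.8) = 0.999099
Series availability: 0.994377 × 0.996783 × 0.999099 = 0.990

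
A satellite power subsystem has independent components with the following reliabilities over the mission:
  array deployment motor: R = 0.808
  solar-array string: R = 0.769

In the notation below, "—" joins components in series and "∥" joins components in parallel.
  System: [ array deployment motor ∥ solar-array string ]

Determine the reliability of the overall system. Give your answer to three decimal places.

0.956

Parallel (array deployment motor and solar-array string): 1 − (1 − 0.80800)(1 − 0.76900) = 0.956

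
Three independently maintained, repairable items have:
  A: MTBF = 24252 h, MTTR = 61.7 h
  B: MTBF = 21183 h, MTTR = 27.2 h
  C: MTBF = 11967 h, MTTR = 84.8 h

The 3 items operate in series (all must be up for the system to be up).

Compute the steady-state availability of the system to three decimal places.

A(A) = MTBF/(MTBF+MTTR) = 24252/(24252+61.7) = 0.997462
A(B) = MTBF/(MTBF+MTTR) = 21183/(21183+27.2) = 0.998718
A(C) = MTBF/(MTBF+MTTR) = 11967/(11967+84.8) = 0.992964
Series availability: 0.997462 × 0.998718 × 0.992964 = 0.989

0.989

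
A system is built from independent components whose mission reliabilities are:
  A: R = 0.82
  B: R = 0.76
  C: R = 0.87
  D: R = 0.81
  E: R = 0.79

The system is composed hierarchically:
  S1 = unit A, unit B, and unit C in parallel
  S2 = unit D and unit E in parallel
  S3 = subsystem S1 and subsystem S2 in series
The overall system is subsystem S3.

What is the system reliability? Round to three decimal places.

Parallel (A, B, and C): 1 − (1 − 0.82000)(1 − 0.76000)(1 − 0.87000) = 0.99438
Parallel (D and E): 1 − (1 − 0.81000)(1 − 0.79000) = 0.96010
Series ([0.99438] and [0.96010]): 0.99438 × 0.96010 = 0.955

0.955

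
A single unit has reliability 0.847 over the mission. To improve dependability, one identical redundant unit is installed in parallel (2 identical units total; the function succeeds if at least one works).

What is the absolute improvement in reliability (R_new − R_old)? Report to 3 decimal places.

0.130

R_before = 0.847
R_after = 1 − (1 − 0.847)^2 = 0.977
ΔR = 0.977 − 0.847 = 0.130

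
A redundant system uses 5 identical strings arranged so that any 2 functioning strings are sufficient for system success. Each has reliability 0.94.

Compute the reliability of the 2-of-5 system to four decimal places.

0.9999

R = Σ_{i=2}^{5} C(5,i) p^i (1−p)^{5−i} with p = 0.94
C(5,2)·0.94^2·0.06^3 = 0.001909
C(5,3)·0.94^3·0.06^2 = 0.029901
C(5,4)·0.94^4·0.06^1 = 0.234225
C(5,5)·0.94^5·0.06^0 = 0.733904
Sum = 0.9999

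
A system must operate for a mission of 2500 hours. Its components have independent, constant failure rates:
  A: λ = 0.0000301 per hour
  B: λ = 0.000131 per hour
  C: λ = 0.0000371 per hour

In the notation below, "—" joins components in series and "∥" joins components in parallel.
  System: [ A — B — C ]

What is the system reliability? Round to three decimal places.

0.609

R(A) = exp(−0.0000301 × 2500) = 0.92751
R(B) = exp(−0.000131 × 2500) = 0.72072
R(C) = exp(−0.0000371 × 2500) = 0.91142
Series (A, B, and C): 0.92751 × 0.72072 × 0.91142 = 0.609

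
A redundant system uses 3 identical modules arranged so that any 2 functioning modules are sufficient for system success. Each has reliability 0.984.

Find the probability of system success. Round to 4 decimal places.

R = Σ_{i=2}^{3} C(3,i) p^i (1−p)^{3−i} with p = 0.984
C(3,2)·0.984^2·0.016^1 = 0.046476
C(3,3)·0.984^3·0.016^0 = 0.952764
Sum = 0.9992

0.9992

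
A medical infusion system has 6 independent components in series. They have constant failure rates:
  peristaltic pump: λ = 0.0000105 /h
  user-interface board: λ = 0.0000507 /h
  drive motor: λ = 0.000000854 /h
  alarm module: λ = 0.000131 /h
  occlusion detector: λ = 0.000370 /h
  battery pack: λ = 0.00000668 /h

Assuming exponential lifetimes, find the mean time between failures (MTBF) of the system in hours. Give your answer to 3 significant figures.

Series of exponential components: λ_sys = Σ λ_i
λ_sys = 0.0000105 + 0.0000507 + 0.000000854 + 0.000131 + 0.000370 + 0.00000668 = 5.6973e-04 /h
MTBF = 1 / λ_sys = 1760 h

1760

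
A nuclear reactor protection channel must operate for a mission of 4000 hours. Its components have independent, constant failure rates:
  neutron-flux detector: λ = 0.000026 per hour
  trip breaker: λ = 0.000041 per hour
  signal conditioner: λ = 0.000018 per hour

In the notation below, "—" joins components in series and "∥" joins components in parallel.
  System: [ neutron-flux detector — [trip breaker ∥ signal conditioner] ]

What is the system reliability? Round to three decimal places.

R(neutron-flux detector) = exp(−0.000026 × 4000) = 0.90123
R(trip breaker) = exp(−0.000041 × 4000) = 0.84874
R(signal conditioner) = exp(−0.000018 × 4000) = 0.93053
Parallel (trip breaker and signal conditioner): 1 − (1 − 0.84874)(1 − 0.93053) = 0.98949
Series (neutron-flux detector and [0.98949]): 0.90123 × 0.98949 = 0.892

0.892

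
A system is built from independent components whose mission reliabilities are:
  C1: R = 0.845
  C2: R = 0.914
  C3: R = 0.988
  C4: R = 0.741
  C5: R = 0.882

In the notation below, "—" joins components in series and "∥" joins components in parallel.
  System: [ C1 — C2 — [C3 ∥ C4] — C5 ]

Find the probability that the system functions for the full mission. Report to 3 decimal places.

0.679

Parallel (C3 and C4): 1 − (1 − 0.98800)(1 − 0.74100) = 0.99689
Series (C1, C2, [0.99689], and C5): 0.84500 × 0.91400 × 0.99689 × 0.88200 = 0.679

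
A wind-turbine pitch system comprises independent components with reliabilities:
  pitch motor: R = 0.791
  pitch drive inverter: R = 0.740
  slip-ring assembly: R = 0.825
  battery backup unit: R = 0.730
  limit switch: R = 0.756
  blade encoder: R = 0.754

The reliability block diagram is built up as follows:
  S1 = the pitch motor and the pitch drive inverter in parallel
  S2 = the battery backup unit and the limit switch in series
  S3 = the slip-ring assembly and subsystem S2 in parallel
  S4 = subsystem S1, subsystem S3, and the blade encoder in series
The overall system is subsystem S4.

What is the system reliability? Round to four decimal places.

0.6571

Parallel (pitch motor and pitch drive inverter): 1 − (1 − 0.791000)(1 − 0.740000) = 0.945660
Series (battery backup unit and limit switch): 0.730000 × 0.756000 = 0.551880
Parallel (slip-ring assembly and [0.551880]): 1 − (1 − 0.825000)(1 − 0.551880) = 0.921579
Series ([0.945660], [0.921579], and blade encoder): 0.945660 × 0.921579 × 0.754000 = 0.6571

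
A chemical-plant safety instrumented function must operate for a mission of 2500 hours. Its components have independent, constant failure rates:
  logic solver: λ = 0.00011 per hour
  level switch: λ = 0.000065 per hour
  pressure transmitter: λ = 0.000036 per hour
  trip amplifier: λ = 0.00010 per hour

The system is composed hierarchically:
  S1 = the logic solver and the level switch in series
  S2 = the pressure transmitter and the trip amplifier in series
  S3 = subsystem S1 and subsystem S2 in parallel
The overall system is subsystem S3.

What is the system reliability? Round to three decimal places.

0.898

R(logic solver) = exp(−0.00011 × 2500) = 0.75957
R(level switch) = exp(−0.000065 × 2500) = 0.85002
R(pressure transmitter) = exp(−0.000036 × 2500) = 0.91393
R(trip amplifier) = exp(−0.00010 × 2500) = 0.77880
Series (logic solver and level switch): 0.75957 × 0.85002 = 0.64565
Series (pressure transmitter and trip amplifier): 0.91393 × 0.77880 = 0.71177
Parallel ([0.64565] and [0.71177]): 1 − (1 − 0.64565)(1 − 0.71177) = 0.898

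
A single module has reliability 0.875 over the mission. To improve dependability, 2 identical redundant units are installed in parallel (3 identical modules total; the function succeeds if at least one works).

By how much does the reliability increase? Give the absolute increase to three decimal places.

R_before = 0.875
R_after = 1 − (1 − 0.875)^3 = 0.998
ΔR = 0.998 − 0.875 = 0.123

0.123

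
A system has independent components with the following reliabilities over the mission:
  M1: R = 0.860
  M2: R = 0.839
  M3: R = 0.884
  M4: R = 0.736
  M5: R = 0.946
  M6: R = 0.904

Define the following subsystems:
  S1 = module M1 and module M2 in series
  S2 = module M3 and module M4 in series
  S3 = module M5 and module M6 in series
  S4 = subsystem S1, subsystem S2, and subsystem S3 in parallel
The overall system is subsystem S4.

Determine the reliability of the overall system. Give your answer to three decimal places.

0.986

Series (M1 and M2): 0.86000 × 0.83900 = 0.72154
Series (M3 and M4): 0.88400 × 0.73600 = 0.65062
Series (M5 and M6): 0.94600 × 0.90400 = 0.85518
Parallel ([0.72154], [0.65062], and [0.85518]): 1 − (1 − 0.72154)(1 − 0.65062)(1 − 0.85518) = 0.986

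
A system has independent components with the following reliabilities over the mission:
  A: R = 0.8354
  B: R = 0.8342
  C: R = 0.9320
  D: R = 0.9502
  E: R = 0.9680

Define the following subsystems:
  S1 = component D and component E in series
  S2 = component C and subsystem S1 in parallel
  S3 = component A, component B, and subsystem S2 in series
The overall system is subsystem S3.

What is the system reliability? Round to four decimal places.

0.6931

Series (D and E): 0.950200 × 0.968000 = 0.919794
Parallel (C and [0.919794]): 1 − (1 − 0.932000)(1 − 0.919794) = 0.994546
Series (A, B, and [0.994546]): 0.835400 × 0.834200 × 0.994546 = 0.6931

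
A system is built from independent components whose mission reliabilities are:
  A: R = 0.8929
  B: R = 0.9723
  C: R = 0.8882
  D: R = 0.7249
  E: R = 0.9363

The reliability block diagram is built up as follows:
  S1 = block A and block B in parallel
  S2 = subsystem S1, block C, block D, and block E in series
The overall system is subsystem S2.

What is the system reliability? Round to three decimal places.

0.601

Parallel (A and B): 1 − (1 − 0.89290)(1 − 0.97230) = 0.99703
Series ([0.99703], C, D, and E): 0.99703 × 0.88820 × 0.72490 × 0.93630 = 0.601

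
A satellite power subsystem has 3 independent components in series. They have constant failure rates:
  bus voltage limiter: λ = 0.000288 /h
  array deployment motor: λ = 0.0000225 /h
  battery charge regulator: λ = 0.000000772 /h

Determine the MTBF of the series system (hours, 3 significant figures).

Series of exponential components: λ_sys = Σ λ_i
λ_sys = 0.000288 + 0.0000225 + 0.000000772 = 3.1127e-04 /h
MTBF = 1 / λ_sys = 3210 h

3210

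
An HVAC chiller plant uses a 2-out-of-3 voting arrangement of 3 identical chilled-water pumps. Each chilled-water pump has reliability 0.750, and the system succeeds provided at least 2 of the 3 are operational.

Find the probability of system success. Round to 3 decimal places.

R = Σ_{i=2}^{3} C(3,i) p^i (1−p)^{3−i} with p = 0.750
C(3,2)·0.750^2·0.250^1 = 0.42188
C(3,3)·0.750^3·0.250^0 = 0.42188
Sum = 0.844

0.844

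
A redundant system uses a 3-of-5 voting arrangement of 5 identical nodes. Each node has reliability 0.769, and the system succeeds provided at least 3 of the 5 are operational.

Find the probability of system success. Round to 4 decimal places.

R = Σ_{i=3}^{5} C(5,i) p^i (1−p)^{5−i} with p = 0.769
C(5,3)·0.769^3·0.231^2 = 0.242663
C(5,4)·0.769^4·0.231^1 = 0.403913
C(5,5)·0.769^5·0.231^0 = 0.268925
Sum = 0.9155

0.9155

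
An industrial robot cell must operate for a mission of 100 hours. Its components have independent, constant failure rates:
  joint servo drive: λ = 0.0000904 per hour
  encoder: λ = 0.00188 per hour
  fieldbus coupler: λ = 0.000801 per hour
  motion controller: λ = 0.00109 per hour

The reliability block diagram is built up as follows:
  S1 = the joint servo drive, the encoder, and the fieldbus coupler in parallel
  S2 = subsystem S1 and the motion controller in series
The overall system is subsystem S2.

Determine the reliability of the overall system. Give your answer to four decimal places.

R(joint servo drive) = exp(−0.0000904 × 100) = 0.991001
R(encoder) = exp(−0.00188 × 100) = 0.828615
R(fieldbus coupler) = exp(−0.000801 × 100) = 0.923024
R(motion controller) = exp(−0.00109 × 100) = 0.896730
Parallel (joint servo drive, encoder, and fieldbus coupler): 1 − (1 − 0.991001)(1 − 0.828615)(1 − 0.923024) = 0.999881
Series ([0.999881] and motion controller): 0.999881 × 0.896730 = 0.8966

0.8966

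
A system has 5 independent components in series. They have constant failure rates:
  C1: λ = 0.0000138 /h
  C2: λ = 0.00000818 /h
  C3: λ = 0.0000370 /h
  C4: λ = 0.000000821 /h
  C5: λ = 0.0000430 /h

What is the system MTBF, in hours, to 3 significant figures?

Series of exponential components: λ_sys = Σ λ_i
λ_sys = 0.0000138 + 0.00000818 + 0.0000370 + 0.000000821 + 0.0000430 = 1.0280e-04 /h
MTBF = 1 / λ_sys = 9730 h

9730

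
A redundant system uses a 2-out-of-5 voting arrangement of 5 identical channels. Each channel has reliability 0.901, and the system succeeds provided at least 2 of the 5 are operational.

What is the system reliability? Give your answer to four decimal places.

0.9996

R = Σ_{i=2}^{5} C(5,i) p^i (1−p)^{5−i} with p = 0.901
C(5,2)·0.901^2·0.099^3 = 0.007877
C(5,3)·0.901^3·0.099^2 = 0.071688
C(5,4)·0.901^4·0.099^1 = 0.326215
C(5,5)·0.901^5·0.099^0 = 0.593778
Sum = 0.9996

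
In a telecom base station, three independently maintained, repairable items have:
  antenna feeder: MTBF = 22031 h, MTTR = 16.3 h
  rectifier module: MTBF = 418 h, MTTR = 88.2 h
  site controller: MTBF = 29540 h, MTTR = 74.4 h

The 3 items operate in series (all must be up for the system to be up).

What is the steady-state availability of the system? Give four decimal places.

A(antenna feeder) = MTBF/(MTBF+MTTR) = 22031/(22031+16.3) = 0.999261
A(rectifier module) = MTBF/(MTBF+MTTR) = 418/(418+88.2) = 0.825761
A(site controller) = MTBF/(MTBF+MTTR) = 29540/(29540+74.4) = 0.997488
Series availability: 0.999261 × 0.825761 × 0.997488 = 0.8231

0.8231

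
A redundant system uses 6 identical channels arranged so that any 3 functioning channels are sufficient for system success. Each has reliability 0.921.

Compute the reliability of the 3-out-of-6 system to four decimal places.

R = Σ_{i=3}^{6} C(6,i) p^i (1−p)^{6−i} with p = 0.921
C(6,3)·0.921^3·0.079^3 = 0.007704
C(6,4)·0.921^4·0.079^2 = 0.067357
C(6,5)·0.921^5·0.079^1 = 0.314106
C(6,6)·0.921^6·0.079^0 = 0.610320
Sum = 0.9995

0.9995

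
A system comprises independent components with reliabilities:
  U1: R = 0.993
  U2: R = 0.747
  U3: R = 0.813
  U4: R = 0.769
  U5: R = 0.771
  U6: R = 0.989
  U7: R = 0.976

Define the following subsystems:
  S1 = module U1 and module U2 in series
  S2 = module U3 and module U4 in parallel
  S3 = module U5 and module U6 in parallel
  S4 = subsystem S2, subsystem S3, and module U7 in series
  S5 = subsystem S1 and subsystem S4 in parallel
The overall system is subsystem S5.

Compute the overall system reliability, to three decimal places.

0.982

Series (U1 and U2): 0.99300 × 0.74700 = 0.74177
Parallel (U3 and U4): 1 − (1 − 0.81300)(1 − 0.76900) = 0.95680
Parallel (U5 and U6): 1 − (1 − 0.77100)(1 − 0.98900) = 0.99748
Series ([0.95680], [0.99748], and U7): 0.95680 × 0.99748 × 0.97600 = 0.93148
Parallel ([0.74177] and [0.93148]): 1 − (1 − 0.74177)(1 − 0.93148) = 0.982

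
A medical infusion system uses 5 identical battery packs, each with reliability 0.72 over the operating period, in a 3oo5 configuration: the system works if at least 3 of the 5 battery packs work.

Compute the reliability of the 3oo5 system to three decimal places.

0.862

R = Σ_{i=3}^{5} C(5,i) p^i (1−p)^{5−i} with p = 0.72
C(5,3)·0.72^3·0.28^2 = 0.29263
C(5,4)·0.72^4·0.28^1 = 0.37623
C(5,5)·0.72^5·0.28^0 = 0.19349
Sum = 0.862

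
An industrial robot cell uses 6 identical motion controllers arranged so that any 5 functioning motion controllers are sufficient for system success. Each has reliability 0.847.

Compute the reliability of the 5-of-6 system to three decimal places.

R = Σ_{i=5}^{6} C(6,i) p^i (1−p)^{6−i} with p = 0.847
C(6,5)·0.847^5·0.153^1 = 0.40018
C(6,6)·0.847^6·0.153^0 = 0.36923
Sum = 0.769

0.769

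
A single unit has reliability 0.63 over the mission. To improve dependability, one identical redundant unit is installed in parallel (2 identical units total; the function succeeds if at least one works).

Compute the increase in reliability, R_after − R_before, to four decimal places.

R_before = 0.63
R_after = 1 − (1 − 0.63)^2 = 0.8631
ΔR = 0.8631 − 0.63 = 0.2331

0.2331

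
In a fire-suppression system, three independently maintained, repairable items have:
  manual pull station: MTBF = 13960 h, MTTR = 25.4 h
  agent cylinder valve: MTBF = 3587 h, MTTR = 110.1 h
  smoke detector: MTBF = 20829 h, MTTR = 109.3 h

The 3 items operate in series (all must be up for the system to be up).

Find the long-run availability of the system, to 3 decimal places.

0.963

A(manual pull station) = MTBF/(MTBF+MTTR) = 13960/(13960+25.4) = 0.998184
A(agent cylinder valve) = MTBF/(MTBF+MTTR) = 3587/(3587+110.1) = 0.970220
A(smoke detector) = MTBF/(MTBF+MTTR) = 20829/(20829+109.3) = 0.994780
Series availability: 0.998184 × 0.970220 × 0.994780 = 0.963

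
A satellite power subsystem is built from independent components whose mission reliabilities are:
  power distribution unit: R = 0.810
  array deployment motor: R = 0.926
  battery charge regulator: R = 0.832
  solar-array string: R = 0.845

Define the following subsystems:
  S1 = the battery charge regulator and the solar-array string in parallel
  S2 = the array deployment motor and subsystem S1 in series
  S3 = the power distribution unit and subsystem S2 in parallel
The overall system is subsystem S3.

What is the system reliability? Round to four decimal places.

0.9814

Parallel (battery charge regulator and solar-array string): 1 − (1 − 0.832000)(1 − 0.845000) = 0.973960
Series (array deployment motor and [0.973960]): 0.926000 × 0.973960 = 0.901887
Parallel (power distribution unit and [0.901887]): 1 − (1 − 0.810000)(1 − 0.901887) = 0.9814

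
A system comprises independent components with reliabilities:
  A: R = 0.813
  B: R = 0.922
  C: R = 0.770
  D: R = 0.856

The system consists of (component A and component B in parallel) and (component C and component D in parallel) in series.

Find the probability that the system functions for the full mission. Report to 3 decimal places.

Parallel (A and B): 1 − (1 − 0.81300)(1 − 0.92200) = 0.98541
Parallel (C and D): 1 − (1 − 0.77000)(1 − 0.85600) = 0.96688
Series ([0.98541] and [0.96688]): 0.98541 × 0.96688 = 0.953

0.953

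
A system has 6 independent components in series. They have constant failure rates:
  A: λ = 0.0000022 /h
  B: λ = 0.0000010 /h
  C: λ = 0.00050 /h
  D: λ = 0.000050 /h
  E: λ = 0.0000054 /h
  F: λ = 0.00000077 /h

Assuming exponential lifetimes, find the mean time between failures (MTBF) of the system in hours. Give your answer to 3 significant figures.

1790

Series of exponential components: λ_sys = Σ λ_i
λ_sys = 0.0000022 + 0.0000010 + 0.00050 + 0.000050 + 0.0000054 + 0.00000077 = 5.5937e-04 /h
MTBF = 1 / λ_sys = 1790 h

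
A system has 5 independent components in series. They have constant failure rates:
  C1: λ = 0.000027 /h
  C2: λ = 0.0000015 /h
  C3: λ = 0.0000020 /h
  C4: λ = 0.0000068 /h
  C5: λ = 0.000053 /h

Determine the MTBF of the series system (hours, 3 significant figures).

Series of exponential components: λ_sys = Σ λ_i
λ_sys = 0.000027 + 0.0000015 + 0.0000020 + 0.0000068 + 0.000053 = 9.0300e-05 /h
MTBF = 1 / λ_sys = 11100 h

11100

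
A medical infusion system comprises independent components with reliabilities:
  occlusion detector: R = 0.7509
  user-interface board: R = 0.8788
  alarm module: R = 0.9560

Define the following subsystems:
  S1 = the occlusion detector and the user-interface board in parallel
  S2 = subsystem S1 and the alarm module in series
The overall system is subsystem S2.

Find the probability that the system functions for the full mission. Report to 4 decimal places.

Parallel (occlusion detector and user-interface board): 1 − (1 − 0.750900)(1 − 0.878800) = 0.969809
Series ([0.969809] and alarm module): 0.969809 × 0.956000 = 0.9271

0.9271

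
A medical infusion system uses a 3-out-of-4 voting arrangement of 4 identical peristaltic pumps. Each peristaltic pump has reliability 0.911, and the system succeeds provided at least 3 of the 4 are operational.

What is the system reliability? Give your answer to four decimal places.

R = Σ_{i=3}^{4} C(4,i) p^i (1−p)^{4−i} with p = 0.911
C(4,3)·0.911^3·0.089^1 = 0.269157
C(4,4)·0.911^4·0.089^0 = 0.688769
Sum = 0.9579

0.9579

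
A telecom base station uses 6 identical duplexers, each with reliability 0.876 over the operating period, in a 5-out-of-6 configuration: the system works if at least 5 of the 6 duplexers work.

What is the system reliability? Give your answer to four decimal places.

R = Σ_{i=5}^{6} C(6,i) p^i (1−p)^{6−i} with p = 0.876
C(6,5)·0.876^5·0.124^1 = 0.383790
C(6,6)·0.876^6·0.124^0 = 0.451882
Sum = 0.8357

0.8357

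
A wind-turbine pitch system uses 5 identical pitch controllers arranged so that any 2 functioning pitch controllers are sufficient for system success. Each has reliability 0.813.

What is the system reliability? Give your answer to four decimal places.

R = Σ_{i=2}^{5} C(5,i) p^i (1−p)^{5−i} with p = 0.813
C(5,2)·0.813^2·0.187^3 = 0.043222
C(5,3)·0.813^3·0.187^2 = 0.187912
C(5,4)·0.813^4·0.187^1 = 0.408483
C(5,5)·0.813^5·0.187^0 = 0.355183
Sum = 0.9948

0.9948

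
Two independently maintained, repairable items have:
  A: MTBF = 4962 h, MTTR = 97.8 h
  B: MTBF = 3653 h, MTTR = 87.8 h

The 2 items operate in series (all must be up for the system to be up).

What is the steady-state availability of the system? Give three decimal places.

0.958

A(A) = MTBF/(MTBF+MTTR) = 4962/(4962+97.8) = 0.980671
A(B) = MTBF/(MTBF+MTTR) = 3653/(3653+87.8) = 0.976529
Series availability: 0.980671 × 0.976529 = 0.958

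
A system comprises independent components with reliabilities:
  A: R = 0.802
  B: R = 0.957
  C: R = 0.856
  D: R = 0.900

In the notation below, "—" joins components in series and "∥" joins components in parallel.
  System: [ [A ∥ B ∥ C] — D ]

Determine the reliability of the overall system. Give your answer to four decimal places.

Parallel (A, B, and C): 1 − (1 − 0.802000)(1 − 0.957000)(1 − 0.856000) = 0.998774
Series ([0.998774] and D): 0.998774 × 0.900000 = 0.8989

0.8989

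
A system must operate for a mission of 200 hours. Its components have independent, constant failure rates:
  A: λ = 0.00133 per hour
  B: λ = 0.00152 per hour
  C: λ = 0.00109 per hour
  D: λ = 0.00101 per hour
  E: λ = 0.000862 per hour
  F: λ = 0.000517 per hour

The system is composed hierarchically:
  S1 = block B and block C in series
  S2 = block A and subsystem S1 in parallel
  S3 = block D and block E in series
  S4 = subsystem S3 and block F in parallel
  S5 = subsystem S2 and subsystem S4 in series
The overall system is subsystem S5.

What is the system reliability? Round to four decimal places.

R(A) = exp(−0.00133 × 200) = 0.766439
R(B) = exp(−0.00152 × 200) = 0.737861
R(C) = exp(−0.00109 × 200) = 0.804125
R(D) = exp(−0.00101 × 200) = 0.817095
R(E) = exp(−0.000862 × 200) = 0.841642
R(F) = exp(−0.000517 × 200) = 0.901766
Series (B and C): 0.737861 × 0.804125 = 0.593332
Parallel (A and [0.593332]): 1 − (1 − 0.766439)(1 − 0.593332) = 0.905018
Series (D and E): 0.817095 × 0.841642 = 0.687701
Parallel ([0.687701] and F): 1 − (1 − 0.687701)(1 − 0.901766) = 0.969322
Series ([0.905018] and [0.969322]): 0.905018 × 0.969322 = 0.8773

0.8773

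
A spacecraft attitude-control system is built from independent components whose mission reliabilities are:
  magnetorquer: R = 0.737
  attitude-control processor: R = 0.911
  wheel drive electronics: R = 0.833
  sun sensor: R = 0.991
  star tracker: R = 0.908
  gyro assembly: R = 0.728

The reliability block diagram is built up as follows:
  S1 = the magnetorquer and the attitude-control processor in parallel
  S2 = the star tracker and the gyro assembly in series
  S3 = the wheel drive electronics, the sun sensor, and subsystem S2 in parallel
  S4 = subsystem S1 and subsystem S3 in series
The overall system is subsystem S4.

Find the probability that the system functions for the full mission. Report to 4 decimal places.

0.9761

Parallel (magnetorquer and attitude-control processor): 1 − (1 − 0.737000)(1 − 0.911000) = 0.976593
Series (star tracker and gyro assembly): 0.908000 × 0.728000 = 0.661024
Parallel (wheel drive electronics, sun sensor, and [0.661024]): 1 − (1 − 0.833000)(1 − 0.991000)(1 − 0.661024) = 0.999491
Series ([0.976593] and [0.999491]): 0.976593 × 0.999491 = 0.9761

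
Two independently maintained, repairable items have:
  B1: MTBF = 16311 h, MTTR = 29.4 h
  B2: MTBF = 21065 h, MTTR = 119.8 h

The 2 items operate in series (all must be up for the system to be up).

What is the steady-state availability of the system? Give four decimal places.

A(B1) = MTBF/(MTBF+MTTR) = 16311/(16311+29.4) = 0.998201
A(B2) = MTBF/(MTBF+MTTR) = 21065/(21065+119.8) = 0.994345
Series availability: 0.998201 × 0.994345 = 0.9926

0.9926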